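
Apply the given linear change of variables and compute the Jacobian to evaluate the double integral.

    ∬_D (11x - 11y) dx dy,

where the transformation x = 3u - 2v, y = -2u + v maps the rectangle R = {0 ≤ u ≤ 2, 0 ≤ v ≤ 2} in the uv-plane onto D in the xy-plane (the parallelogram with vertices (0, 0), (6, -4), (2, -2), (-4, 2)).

Compute the Jacobian determinant of (x, y) with respect to (u, v):

    ∂(x,y)/∂(u,v) = | 3  -2 | = (3)(1) - (-2)(-2) = -1.
                   | -2  1 |

Its absolute value is |J| = 1 (the area scaling factor).

Substituting x = 3u - 2v, y = -2u + v into the integrand,

    11x - 11y → 55u - 33v,

so the integral becomes

    ∬_R (55u - 33v) · |J| du dv = ∫_0^2 ∫_0^2 (55u - 33v) dv du.

Inner (v): 110u - 66.
Outer (u): 88.

Therefore ∬_D (11x - 11y) dx dy = 88.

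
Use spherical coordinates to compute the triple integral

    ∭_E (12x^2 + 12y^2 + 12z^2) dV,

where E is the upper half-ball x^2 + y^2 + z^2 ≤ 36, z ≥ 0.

In spherical coordinates, x = ρ sin(φ) cos(θ), y = ρ sin(φ) sin(θ), z = ρ cos(φ), and dV = ρ^2 sin(φ) dρ dφ dθ.

The integrand becomes 12ρ^2, so

    ∭_E (12x^2 + 12y^2 + 12z^2) dV = ∫_{0}^{2π} ∫_{0}^{π/2} ∫_{0}^{6} (12ρ^2) · ρ^2 sin(φ) dρ dφ dθ.

Inner (ρ): 93312sin(φ)/5.
Middle (φ): 93312/5.
Outer (θ): 186624π/5.

Therefore the triple integral equals 186624π/5.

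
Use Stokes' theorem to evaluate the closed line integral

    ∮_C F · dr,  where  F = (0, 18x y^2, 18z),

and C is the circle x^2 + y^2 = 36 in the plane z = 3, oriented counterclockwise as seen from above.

Let S be the flat disk x^2 + y^2 ≤ 36 in the plane z = 3, with upward unit normal n̂ = ẑ. By Stokes' theorem,

    ∮_C F · dr = ∬_S (∇ × F) · n̂ dS = ∬_D (curl F)_z dA,

where D is the disk x^2 + y^2 ≤ 36.

Compute the curl of F = (0, 18x y^2, 18z):
    (∇ × F)_x = ∂F_z/∂y - ∂F_y/∂z = 0,
    (∇ × F)_y = ∂F_x/∂z - ∂F_z/∂x = 0,
    (∇ × F)_z = ∂F_y/∂x - ∂F_x/∂y = 18y^2.

On z = 3, (curl F)_z = 18y^2.

Convert to polar (x = r cos θ, y = r sin θ, dA = r dr dθ); the integrand becomes 18r^2sin(θ)^2, so

    ∬_D (curl F)_z dA = ∫_0^{2π} ∫_0^{6} (18r^2sin(θ)^2) · r dr dθ.

Inner (r from 0 to 6): 5832sin(θ)^2.
Outer (θ from 0 to 2π): 5832π.

Therefore ∮_C F · dr = 5832π.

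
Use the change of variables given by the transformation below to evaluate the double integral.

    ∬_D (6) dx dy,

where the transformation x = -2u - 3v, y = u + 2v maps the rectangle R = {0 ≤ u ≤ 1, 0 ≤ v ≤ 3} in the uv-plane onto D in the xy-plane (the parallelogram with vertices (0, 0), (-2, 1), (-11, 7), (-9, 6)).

Compute the Jacobian determinant of (x, y) with respect to (u, v):

    ∂(x,y)/∂(u,v) = | -2  -3 | = (-2)(2) - (-3)(1) = -1.
                   | 1  2 |

Its absolute value is |J| = 1 (the area scaling factor).

Substituting x = -2u - 3v, y = u + 2v into the integrand,

    6 → 6,

so the integral becomes

    ∬_R (6) · |J| du dv = ∫_0^1 ∫_0^3 (6) dv du.

Inner (v): 18.
Outer (u): 18.

Therefore ∬_D (6) dx dy = 18.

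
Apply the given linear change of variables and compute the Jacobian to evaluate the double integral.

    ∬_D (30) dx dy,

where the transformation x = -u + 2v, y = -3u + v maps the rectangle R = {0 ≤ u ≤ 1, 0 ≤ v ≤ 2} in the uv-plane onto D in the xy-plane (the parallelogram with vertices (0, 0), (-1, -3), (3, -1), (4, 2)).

Compute the Jacobian determinant of (x, y) with respect to (u, v):

    ∂(x,y)/∂(u,v) = | -1  2 | = (-1)(1) - (2)(-3) = 5.
                   | -3  1 |

Its absolute value is |J| = 5 (the area scaling factor).

Substituting x = -u + 2v, y = -3u + v into the integrand,

    30 → 30,

so the integral becomes

    ∬_R (30) · |J| du dv = ∫_0^1 ∫_0^2 (150) dv du.

Inner (v): 300.
Outer (u): 300.

Therefore ∬_D (30) dx dy = 300.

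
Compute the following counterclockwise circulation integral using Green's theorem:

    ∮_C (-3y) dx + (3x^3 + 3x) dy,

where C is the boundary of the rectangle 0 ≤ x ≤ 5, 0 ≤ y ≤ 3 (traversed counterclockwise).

Green's theorem converts the closed line integral into a double integral over the enclosed region D:

    ∮_C P dx + Q dy = ∬_D (∂Q/∂x - ∂P/∂y) dA.

Here P = -3y, Q = 3x^3 + 3x, so

    ∂Q/∂x = 9x^2 + 3,    ∂P/∂y = -3,
    ∂Q/∂x - ∂P/∂y = 9x^2 + 6.

D is the region 0 ≤ x ≤ 5, 0 ≤ y ≤ 3. Evaluating the double integral:

    ∬_D (9x^2 + 6) dA = ∫_0^{5} ∫_0^{3} (9x^2 + 6) dy dx.

Inner (y from 0 to 3): 27x^2 + 18.
Outer (x from 0 to 5): 1215.

Therefore ∮_C P dx + Q dy = 1215.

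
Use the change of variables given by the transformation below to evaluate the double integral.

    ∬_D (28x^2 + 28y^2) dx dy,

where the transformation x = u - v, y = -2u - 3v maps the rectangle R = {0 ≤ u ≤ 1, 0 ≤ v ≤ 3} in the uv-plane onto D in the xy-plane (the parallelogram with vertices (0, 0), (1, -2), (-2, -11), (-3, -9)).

Compute the Jacobian determinant of (x, y) with respect to (u, v):

    ∂(x,y)/∂(u,v) = | 1  -1 | = (1)(-3) - (-1)(-2) = -5.
                   | -2  -3 |

Its absolute value is |J| = 5 (the area scaling factor).

Substituting x = u - v, y = -2u - 3v into the integrand,

    28x^2 + 28y^2 → 140u^2 + 280u v + 280v^2,

so the integral becomes

    ∬_R (140u^2 + 280u v + 280v^2) · |J| du dv = ∫_0^1 ∫_0^3 (700u^2 + 1400u v + 1400v^2) dv du.

Inner (v): 2100u^2 + 6300u + 12600.
Outer (u): 16450.

Therefore ∬_D (28x^2 + 28y^2) dx dy = 16450.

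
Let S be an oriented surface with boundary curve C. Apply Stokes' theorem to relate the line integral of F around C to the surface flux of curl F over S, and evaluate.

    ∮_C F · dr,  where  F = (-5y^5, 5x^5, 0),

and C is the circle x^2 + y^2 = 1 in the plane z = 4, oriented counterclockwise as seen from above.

Let S be the flat disk x^2 + y^2 ≤ 1 in the plane z = 4, with upward unit normal n̂ = ẑ. By Stokes' theorem,

    ∮_C F · dr = ∬_S (∇ × F) · n̂ dS = ∬_D (curl F)_z dA,

where D is the disk x^2 + y^2 ≤ 1.

Compute the curl of F = (-5y^5, 5x^5, 0):
    (∇ × F)_x = ∂F_z/∂y - ∂F_y/∂z = 0,
    (∇ × F)_y = ∂F_x/∂z - ∂F_z/∂x = 0,
    (∇ × F)_z = ∂F_y/∂x - ∂F_x/∂y = 25x^4 + 25y^4.

On z = 4, (curl F)_z = 25x^4 + 25y^4.

Convert to polar (x = r cos θ, y = r sin θ, dA = r dr dθ); the integrand becomes 25r^4(sin(θ)^4 + cos(θ)^4), so

    ∬_D (curl F)_z dA = ∫_0^{2π} ∫_0^{1} (25r^4(sin(θ)^4 + cos(θ)^4)) · r dr dθ.

Inner (r from 0 to 1): 25sin(θ)^4/6 + 25cos(θ)^4/6.
Outer (θ from 0 to 2π): 25π/4.

Therefore ∮_C F · dr = 25π/4.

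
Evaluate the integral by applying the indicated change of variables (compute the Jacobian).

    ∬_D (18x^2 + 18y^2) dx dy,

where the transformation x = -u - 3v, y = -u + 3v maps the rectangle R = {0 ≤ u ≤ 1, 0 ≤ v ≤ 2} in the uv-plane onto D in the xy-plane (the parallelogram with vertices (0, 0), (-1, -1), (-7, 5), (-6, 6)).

Compute the Jacobian determinant of (x, y) with respect to (u, v):

    ∂(x,y)/∂(u,v) = | -1  -3 | = (-1)(3) - (-3)(-1) = -6.
                   | -1  3 |

Its absolute value is |J| = 6 (the area scaling factor).

Substituting x = -u - 3v, y = -u + 3v into the integrand,

    18x^2 + 18y^2 → 36u^2 + 324v^2,

so the integral becomes

    ∬_R (36u^2 + 324v^2) · |J| du dv = ∫_0^1 ∫_0^2 (216u^2 + 1944v^2) dv du.

Inner (v): 432u^2 + 5184.
Outer (u): 5328.

Therefore ∬_D (18x^2 + 18y^2) dx dy = 5328.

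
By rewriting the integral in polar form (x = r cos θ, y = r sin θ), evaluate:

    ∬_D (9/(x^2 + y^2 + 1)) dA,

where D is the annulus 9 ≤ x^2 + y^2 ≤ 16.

The region D is 3 ≤ r ≤ 4, 0 ≤ θ ≤ 2π in polar coordinates, where x = r cos(θ), y = r sin(θ), and dA = r dr dθ.

Under the substitution, the integrand becomes 9/(r^2 + 1), so

    ∬_D (9/(x^2 + y^2 + 1)) dA = ∫_{0}^{2π} ∫_{3}^{4} (9/(r^2 + 1)) · r dr dθ.

Inner integral (in r): ∫_{3}^{4} (9/(r^2 + 1)) · r dr = log(83521sqrt(170)/100000).

Outer integral (in θ): ∫_{0}^{2π} (log(83521sqrt(170)/100000)) dθ = log((83521sqrt(170)/100000)^(2π)).

Therefore ∬_D (9/(x^2 + y^2 + 1)) dA = log((83521sqrt(170)/100000)^(2π)).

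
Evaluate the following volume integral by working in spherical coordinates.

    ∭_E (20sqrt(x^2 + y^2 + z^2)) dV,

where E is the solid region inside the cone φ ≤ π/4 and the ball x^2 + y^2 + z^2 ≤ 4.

In spherical coordinates, x = ρ sin(φ) cos(θ), y = ρ sin(φ) sin(θ), z = ρ cos(φ), and dV = ρ^2 sin(φ) dρ dφ dθ.

The integrand becomes 20ρ, so

    ∭_E (20sqrt(x^2 + y^2 + z^2)) dV = ∫_{0}^{2π} ∫_{0}^{π/4} ∫_{0}^{2} (20ρ) · ρ^2 sin(φ) dρ dφ dθ.

Inner (ρ): 80sin(φ).
Middle (φ): 80 - 40sqrt(2).
Outer (θ): 80π (2 - sqrt(2)).

Therefore the triple integral equals 80π (2 - sqrt(2)).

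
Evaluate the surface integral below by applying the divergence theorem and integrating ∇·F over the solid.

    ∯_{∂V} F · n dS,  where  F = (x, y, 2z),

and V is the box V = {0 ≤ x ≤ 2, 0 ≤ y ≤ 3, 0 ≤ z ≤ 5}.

By the divergence theorem,

    ∯_{∂V} F · n dS = ∭_V (∇ · F) dV.

Compute the divergence:
    ∇ · F = ∂F_x/∂x + ∂F_y/∂y + ∂F_z/∂z = 1 + 1 + 2 = 4.

V is a rectangular box, so dV = dx dy dz with 0 ≤ x ≤ 2, 0 ≤ y ≤ 3, 0 ≤ z ≤ 5.

Integrate (4) over V as an iterated integral:

    ∭_V (∇·F) dV = ∫_0^{2} ∫_0^{3} ∫_0^{5} (4) dz dy dx.

Inner (z from 0 to 5): 20.
Middle (y from 0 to 3): 60.
Outer (x from 0 to 2): 120.

Therefore ∯_{∂V} F · n dS = 120.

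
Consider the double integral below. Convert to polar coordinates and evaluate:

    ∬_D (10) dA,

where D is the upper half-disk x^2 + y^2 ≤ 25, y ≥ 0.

The region D is 0 ≤ r ≤ 5, 0 ≤ θ ≤ π in polar coordinates, where x = r cos(θ), y = r sin(θ), and dA = r dr dθ.

Under the substitution, the integrand becomes 10, so

    ∬_D (10) dA = ∫_{0}^{π} ∫_{0}^{5} (10) · r dr dθ.

Inner integral (in r): ∫_{0}^{5} (10) · r dr = 125.

Outer integral (in θ): ∫_{0}^{π} (125) dθ = 125π.

Therefore ∬_D (10) dA = 125π.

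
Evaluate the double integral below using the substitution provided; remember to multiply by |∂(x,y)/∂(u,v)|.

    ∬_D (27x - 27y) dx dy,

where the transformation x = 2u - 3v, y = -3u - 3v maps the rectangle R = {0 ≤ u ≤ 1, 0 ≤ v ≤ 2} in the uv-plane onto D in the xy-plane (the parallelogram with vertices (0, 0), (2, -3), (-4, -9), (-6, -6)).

Compute the Jacobian determinant of (x, y) with respect to (u, v):

    ∂(x,y)/∂(u,v) = | 2  -3 | = (2)(-3) - (-3)(-3) = -15.
                   | -3  -3 |

Its absolute value is |J| = 15 (the area scaling factor).

Substituting x = 2u - 3v, y = -3u - 3v into the integrand,

    27x - 27y → 135u,

so the integral becomes

    ∬_R (135u) · |J| du dv = ∫_0^1 ∫_0^2 (2025u) dv du.

Inner (v): 4050u.
Outer (u): 2025.

Therefore ∬_D (27x - 27y) dx dy = 2025.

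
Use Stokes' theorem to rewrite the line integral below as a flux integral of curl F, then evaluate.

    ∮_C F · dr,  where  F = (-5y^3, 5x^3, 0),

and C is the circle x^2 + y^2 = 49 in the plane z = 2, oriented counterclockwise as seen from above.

Let S be the flat disk x^2 + y^2 ≤ 49 in the plane z = 2, with upward unit normal n̂ = ẑ. By Stokes' theorem,

    ∮_C F · dr = ∬_S (∇ × F) · n̂ dS = ∬_D (curl F)_z dA,

where D is the disk x^2 + y^2 ≤ 49.

Compute the curl of F = (-5y^3, 5x^3, 0):
    (∇ × F)_x = ∂F_z/∂y - ∂F_y/∂z = 0,
    (∇ × F)_y = ∂F_x/∂z - ∂F_z/∂x = 0,
    (∇ × F)_z = ∂F_y/∂x - ∂F_x/∂y = 15x^2 + 15y^2.

On z = 2, (curl F)_z = 15x^2 + 15y^2.

Convert to polar (x = r cos θ, y = r sin θ, dA = r dr dθ); the integrand becomes 15r^2, so

    ∬_D (curl F)_z dA = ∫_0^{2π} ∫_0^{7} (15r^2) · r dr dθ.

Inner (r from 0 to 7): 36015/4.
Outer (θ from 0 to 2π): 36015π/2.

Therefore ∮_C F · dr = 36015π/2.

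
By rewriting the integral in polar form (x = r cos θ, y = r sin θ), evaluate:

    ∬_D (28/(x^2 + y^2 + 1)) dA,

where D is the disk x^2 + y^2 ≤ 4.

The region D is 0 ≤ r ≤ 2, 0 ≤ θ ≤ 2π in polar coordinates, where x = r cos(θ), y = r sin(θ), and dA = r dr dθ.

Under the substitution, the integrand becomes 28/(r^2 + 1), so

    ∬_D (28/(x^2 + y^2 + 1)) dA = ∫_{0}^{2π} ∫_{0}^{2} (28/(r^2 + 1)) · r dr dθ.

Inner integral (in r): ∫_{0}^{2} (28/(r^2 + 1)) · r dr = log(6103515625).

Outer integral (in θ): ∫_{0}^{2π} (log(6103515625)) dθ = 28π log(5).

Therefore ∬_D (28/(x^2 + y^2 + 1)) dA = 28π log(5).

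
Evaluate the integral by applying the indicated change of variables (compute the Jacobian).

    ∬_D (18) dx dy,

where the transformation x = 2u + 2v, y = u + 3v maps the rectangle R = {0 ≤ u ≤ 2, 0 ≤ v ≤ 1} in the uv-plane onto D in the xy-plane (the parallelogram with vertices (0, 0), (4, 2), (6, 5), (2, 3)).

Compute the Jacobian determinant of (x, y) with respect to (u, v):

    ∂(x,y)/∂(u,v) = | 2  2 | = (2)(3) - (2)(1) = 4.
                   | 1  3 |

Its absolute value is |J| = 4 (the area scaling factor).

Substituting x = 2u + 2v, y = u + 3v into the integrand,

    18 → 18,

so the integral becomes

    ∬_R (18) · |J| du dv = ∫_0^2 ∫_0^1 (72) dv du.

Inner (v): 72.
Outer (u): 144.

Therefore ∬_D (18) dx dy = 144.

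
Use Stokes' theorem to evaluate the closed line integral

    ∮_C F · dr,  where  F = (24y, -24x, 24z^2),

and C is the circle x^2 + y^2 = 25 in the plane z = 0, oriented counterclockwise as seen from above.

Let S be the flat disk x^2 + y^2 ≤ 25 in the plane z = 0, with upward unit normal n̂ = ẑ. By Stokes' theorem,

    ∮_C F · dr = ∬_S (∇ × F) · n̂ dS = ∬_D (curl F)_z dA,

where D is the disk x^2 + y^2 ≤ 25.

Compute the curl of F = (24y, -24x, 24z^2):
    (∇ × F)_x = ∂F_z/∂y - ∂F_y/∂z = 0,
    (∇ × F)_y = ∂F_x/∂z - ∂F_z/∂x = 0,
    (∇ × F)_z = ∂F_y/∂x - ∂F_x/∂y = -48.

On z = 0, (curl F)_z = -48.

Convert to polar (x = r cos θ, y = r sin θ, dA = r dr dθ); the integrand becomes -48, so

    ∬_D (curl F)_z dA = ∫_0^{2π} ∫_0^{5} (-48) · r dr dθ.

Inner (r from 0 to 5): -600.
Outer (θ from 0 to 2π): -1200π.

Therefore ∮_C F · dr = -1200π.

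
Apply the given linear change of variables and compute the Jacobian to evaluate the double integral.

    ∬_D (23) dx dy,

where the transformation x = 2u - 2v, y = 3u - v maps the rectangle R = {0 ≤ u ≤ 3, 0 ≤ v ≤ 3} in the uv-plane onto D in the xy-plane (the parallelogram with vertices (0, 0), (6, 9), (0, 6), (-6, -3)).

Compute the Jacobian determinant of (x, y) with respect to (u, v):

    ∂(x,y)/∂(u,v) = | 2  -2 | = (2)(-1) - (-2)(3) = 4.
                   | 3  -1 |

Its absolute value is |J| = 4 (the area scaling factor).

Substituting x = 2u - 2v, y = 3u - v into the integrand,

    23 → 23,

so the integral becomes

    ∬_R (23) · |J| du dv = ∫_0^3 ∫_0^3 (92) dv du.

Inner (v): 276.
Outer (u): 828.

Therefore ∬_D (23) dx dy = 828.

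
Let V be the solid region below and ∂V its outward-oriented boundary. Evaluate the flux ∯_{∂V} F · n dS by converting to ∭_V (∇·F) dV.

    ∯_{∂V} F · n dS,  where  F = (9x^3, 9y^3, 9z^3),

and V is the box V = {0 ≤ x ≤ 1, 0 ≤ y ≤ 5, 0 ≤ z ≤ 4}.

By the divergence theorem,

    ∯_{∂V} F · n dS = ∭_V (∇ · F) dV.

Compute the divergence:
    ∇ · F = ∂F_x/∂x + ∂F_y/∂y + ∂F_z/∂z = 27x^2 + 27y^2 + 27z^2.

V is a rectangular box, so dV = dx dy dz with 0 ≤ x ≤ 1, 0 ≤ y ≤ 5, 0 ≤ z ≤ 4.

Integrate (27x^2 + 27y^2 + 27z^2) over V as an iterated integral:

    ∭_V (∇·F) dV = ∫_0^{1} ∫_0^{5} ∫_0^{4} (27x^2 + 27y^2 + 27z^2) dz dy dx.

Inner (z from 0 to 4): 108x^2 + 108y^2 + 576.
Middle (y from 0 to 5): 540x^2 + 7380.
Outer (x from 0 to 1): 7560.

Therefore ∯_{∂V} F · n dS = 7560.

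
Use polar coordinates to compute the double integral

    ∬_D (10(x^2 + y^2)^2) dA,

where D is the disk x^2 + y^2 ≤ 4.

The region D is 0 ≤ r ≤ 2, 0 ≤ θ ≤ 2π in polar coordinates, where x = r cos(θ), y = r sin(θ), and dA = r dr dθ.

Under the substitution, the integrand becomes 10r^4, so

    ∬_D (10(x^2 + y^2)^2) dA = ∫_{0}^{2π} ∫_{0}^{2} (10r^4) · r dr dθ.

Inner integral (in r): ∫_{0}^{2} (10r^4) · r dr = 320/3.

Outer integral (in θ): ∫_{0}^{2π} (320/3) dθ = 640π/3.

Therefore ∬_D (10(x^2 + y^2)^2) dA = 640π/3.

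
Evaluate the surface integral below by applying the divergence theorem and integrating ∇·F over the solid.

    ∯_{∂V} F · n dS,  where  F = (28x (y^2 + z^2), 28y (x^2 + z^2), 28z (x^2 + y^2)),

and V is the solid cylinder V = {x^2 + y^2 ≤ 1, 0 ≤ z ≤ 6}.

By the divergence theorem,

    ∯_{∂V} F · n dS = ∭_V (∇ · F) dV.

Compute the divergence:
    ∇ · F = ∂F_x/∂x + ∂F_y/∂y + ∂F_z/∂z = 28y^2 + 28z^2 + 28x^2 + 28z^2 + 28x^2 + 28y^2 = 56x^2 + 56y^2 + 56z^2.

In cylindrical coordinates, x = r cos(θ), y = r sin(θ), z = z, dV = r dr dθ dz, with 0 ≤ r ≤ 1, 0 ≤ θ ≤ 2π, 0 ≤ z ≤ 6.

The integrand, after substitution and multiplying by the volume element, becomes (56r^2 + 56z^2) · r, so

    ∭_V (∇·F) dV = ∫_0^{2π} ∫_0^{1} ∫_0^{6} (56r^2 + 56z^2) · r dz dr dθ.

Inner (z from 0 to 6): 336r (r^2 + 12).
Middle (r from 0 to 1): 2100.
Outer (θ from 0 to 2π): 4200π.

Therefore ∯_{∂V} F · n dS = 4200π.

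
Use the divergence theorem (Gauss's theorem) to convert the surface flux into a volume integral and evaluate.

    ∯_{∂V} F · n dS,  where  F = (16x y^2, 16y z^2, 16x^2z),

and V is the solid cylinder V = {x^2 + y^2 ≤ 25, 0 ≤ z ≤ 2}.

By the divergence theorem,

    ∯_{∂V} F · n dS = ∭_V (∇ · F) dV.

Compute the divergence:
    ∇ · F = ∂F_x/∂x + ∂F_y/∂y + ∂F_z/∂z = 16y^2 + 16z^2 + 16x^2 = 16x^2 + 16y^2 + 16z^2.

In cylindrical coordinates, x = r cos(θ), y = r sin(θ), z = z, dV = r dr dθ dz, with 0 ≤ r ≤ 5, 0 ≤ θ ≤ 2π, 0 ≤ z ≤ 2.

The integrand, after substitution and multiplying by the volume element, becomes (16r^2 + 16z^2) · r, so

    ∭_V (∇·F) dV = ∫_0^{2π} ∫_0^{5} ∫_0^{2} (16r^2 + 16z^2) · r dz dr dθ.

Inner (z from 0 to 2): 32r (r^2 + 4/3).
Middle (r from 0 to 5): 16600/3.
Outer (θ from 0 to 2π): 33200π/3.

Therefore ∯_{∂V} F · n dS = 33200π/3.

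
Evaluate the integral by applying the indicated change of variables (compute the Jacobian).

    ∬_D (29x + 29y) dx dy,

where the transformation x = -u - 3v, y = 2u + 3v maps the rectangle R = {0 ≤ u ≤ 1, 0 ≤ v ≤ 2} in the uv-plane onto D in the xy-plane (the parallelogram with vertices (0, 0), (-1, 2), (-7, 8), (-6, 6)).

Compute the Jacobian determinant of (x, y) with respect to (u, v):

    ∂(x,y)/∂(u,v) = | -1  -3 | = (-1)(3) - (-3)(2) = 3.
                   | 2  3 |

Its absolute value is |J| = 3 (the area scaling factor).

Substituting x = -u - 3v, y = 2u + 3v into the integrand,

    29x + 29y → 29u,

so the integral becomes

    ∬_R (29u) · |J| du dv = ∫_0^1 ∫_0^2 (87u) dv du.

Inner (v): 174u.
Outer (u): 87.

Therefore ∬_D (29x + 29y) dx dy = 87.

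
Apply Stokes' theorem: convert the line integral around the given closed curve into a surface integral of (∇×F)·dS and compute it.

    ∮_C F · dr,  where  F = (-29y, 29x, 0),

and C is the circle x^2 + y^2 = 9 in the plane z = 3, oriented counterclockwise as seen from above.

Let S be the flat disk x^2 + y^2 ≤ 9 in the plane z = 3, with upward unit normal n̂ = ẑ. By Stokes' theorem,

    ∮_C F · dr = ∬_S (∇ × F) · n̂ dS = ∬_D (curl F)_z dA,

where D is the disk x^2 + y^2 ≤ 9.

Compute the curl of F = (-29y, 29x, 0):
    (∇ × F)_x = ∂F_z/∂y - ∂F_y/∂z = 0,
    (∇ × F)_y = ∂F_x/∂z - ∂F_z/∂x = 0,
    (∇ × F)_z = ∂F_y/∂x - ∂F_x/∂y = 58.

On z = 3, (curl F)_z = 58.

Convert to polar (x = r cos θ, y = r sin θ, dA = r dr dθ); the integrand becomes 58, so

    ∬_D (curl F)_z dA = ∫_0^{2π} ∫_0^{3} (58) · r dr dθ.

Inner (r from 0 to 3): 261.
Outer (θ from 0 to 2π): 522π.

Therefore ∮_C F · dr = 522π.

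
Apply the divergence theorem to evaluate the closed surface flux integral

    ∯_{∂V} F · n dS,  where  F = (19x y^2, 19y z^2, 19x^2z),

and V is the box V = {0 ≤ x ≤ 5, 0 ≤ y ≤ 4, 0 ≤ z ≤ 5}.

By the divergence theorem,

    ∯_{∂V} F · n dS = ∭_V (∇ · F) dV.

Compute the divergence:
    ∇ · F = ∂F_x/∂x + ∂F_y/∂y + ∂F_z/∂z = 19y^2 + 19z^2 + 19x^2 = 19x^2 + 19y^2 + 19z^2.

V is a rectangular box, so dV = dx dy dz with 0 ≤ x ≤ 5, 0 ≤ y ≤ 4, 0 ≤ z ≤ 5.

Integrate (19x^2 + 19y^2 + 19z^2) over V as an iterated integral:

    ∭_V (∇·F) dV = ∫_0^{5} ∫_0^{4} ∫_0^{5} (19x^2 + 19y^2 + 19z^2) dz dy dx.

Inner (z from 0 to 5): 95x^2 + 95y^2 + 2375/3.
Middle (y from 0 to 4): 380x^2 + 15580/3.
Outer (x from 0 to 5): 41800.

Therefore ∯_{∂V} F · n dS = 41800.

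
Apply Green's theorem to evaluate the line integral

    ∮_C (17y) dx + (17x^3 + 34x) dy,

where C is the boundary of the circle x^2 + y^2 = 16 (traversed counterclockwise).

Green's theorem converts the closed line integral into a double integral over the enclosed region D:

    ∮_C P dx + Q dy = ∬_D (∂Q/∂x - ∂P/∂y) dA.

Here P = 17y, Q = 17x^3 + 34x, so

    ∂Q/∂x = 51x^2 + 34,    ∂P/∂y = 17,
    ∂Q/∂x - ∂P/∂y = 51x^2 + 17.

D is the region x^2 + y^2 ≤ 16. Evaluating the double integral:

In polar coordinates (x = r cos θ, y = r sin θ, dA = r dr dθ) the integrand becomes 51r^2cos(θ)^2 + 17, so

    ∬_D (51x^2 + 17) dA = ∫_0^{2π} ∫_0^{4} (51r^2cos(θ)^2 + 17) · r dr dθ.

Inner (r from 0 to 4): 3264cos(θ)^2 + 136.
Outer (θ from 0 to 2π): 3536π.

Therefore ∮_C P dx + Q dy = 3536π.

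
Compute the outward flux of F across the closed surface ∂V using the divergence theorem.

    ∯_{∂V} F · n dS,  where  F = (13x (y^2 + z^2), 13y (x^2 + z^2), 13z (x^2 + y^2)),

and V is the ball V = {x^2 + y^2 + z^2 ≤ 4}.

By the divergence theorem,

    ∯_{∂V} F · n dS = ∭_V (∇ · F) dV.

Compute the divergence:
    ∇ · F = ∂F_x/∂x + ∂F_y/∂y + ∂F_z/∂z = 13y^2 + 13z^2 + 13x^2 + 13z^2 + 13x^2 + 13y^2 = 26x^2 + 26y^2 + 26z^2.

In spherical coordinates, x = ρ sin(φ) cos(θ), y = ρ sin(φ) sin(θ), z = ρ cos(φ), dV = ρ^2 sin(φ) dρ dφ dθ, with 0 ≤ ρ ≤ 2, 0 ≤ φ ≤ π, 0 ≤ θ ≤ 2π.

The integrand, after substitution and multiplying by the volume element, becomes (26ρ^2) · ρ^2 sin(φ), so

    ∭_V (∇·F) dV = ∫_0^{2π} ∫_0^{π} ∫_0^{2} (26ρ^2) · ρ^2 sin(φ) dρ dφ dθ.

Inner (ρ from 0 to 2): 832sin(φ)/5.
Middle (φ from 0 to π): 1664/5.
Outer (θ from 0 to 2π): 3328π/5.

Therefore ∯_{∂V} F · n dS = 3328π/5.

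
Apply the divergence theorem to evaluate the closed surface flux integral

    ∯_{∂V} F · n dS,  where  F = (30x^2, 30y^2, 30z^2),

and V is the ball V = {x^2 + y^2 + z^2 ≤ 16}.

By the divergence theorem,

    ∯_{∂V} F · n dS = ∭_V (∇ · F) dV.

Compute the divergence:
    ∇ · F = ∂F_x/∂x + ∂F_y/∂y + ∂F_z/∂z = 60x + 60y + 60z.

In spherical coordinates, x = ρ sin(φ) cos(θ), y = ρ sin(φ) sin(θ), z = ρ cos(φ), dV = ρ^2 sin(φ) dρ dφ dθ, with 0 ≤ ρ ≤ 4, 0 ≤ φ ≤ π, 0 ≤ θ ≤ 2π.

The integrand, after substitution and multiplying by the volume element, becomes (60ρ (sqrt(2)sin(φ)sin(θ + π/4) + cos(φ))) · ρ^2 sin(φ), so

    ∭_V (∇·F) dV = ∫_0^{2π} ∫_0^{π} ∫_0^{4} (60ρ (sqrt(2)sin(φ)sin(θ + π/4) + cos(φ))) · ρ^2 sin(φ) dρ dφ dθ.

Inner (ρ from 0 to 4): 3840(sqrt(2)sin(φ)sin(θ + π/4) + cos(φ))sin(φ).
Middle (φ from 0 to π): 1920sqrt(2)π sin(θ + π/4).
Outer (θ from 0 to 2π): 0.

Therefore ∯_{∂V} F · n dS = 0.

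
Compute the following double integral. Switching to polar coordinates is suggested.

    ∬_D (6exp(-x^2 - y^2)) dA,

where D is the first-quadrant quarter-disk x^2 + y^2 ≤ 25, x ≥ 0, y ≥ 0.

The region D is 0 ≤ r ≤ 5, 0 ≤ θ ≤ π/2 in polar coordinates, where x = r cos(θ), y = r sin(θ), and dA = r dr dθ.

Under the substitution, the integrand becomes 6exp(-r^2), so

    ∬_D (6exp(-x^2 - y^2)) dA = ∫_{0}^{π/2} ∫_{0}^{5} (6exp(-r^2)) · r dr dθ.

Inner integral (in r): ∫_{0}^{5} (6exp(-r^2)) · r dr = 3 - 3exp(-25).

Outer integral (in θ): ∫_{0}^{π/2} (3 - 3exp(-25)) dθ = -3π (1 - exp(25))exp(-25)/2.

Therefore ∬_D (6exp(-x^2 - y^2)) dA = -3π (1 - exp(25))exp(-25)/2.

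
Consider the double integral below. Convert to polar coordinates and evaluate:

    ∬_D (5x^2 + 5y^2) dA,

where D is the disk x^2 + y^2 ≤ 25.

The region D is 0 ≤ r ≤ 5, 0 ≤ θ ≤ 2π in polar coordinates, where x = r cos(θ), y = r sin(θ), and dA = r dr dθ.

Under the substitution, the integrand becomes 5r^2, so

    ∬_D (5x^2 + 5y^2) dA = ∫_{0}^{2π} ∫_{0}^{5} (5r^2) · r dr dθ.

Inner integral (in r): ∫_{0}^{5} (5r^2) · r dr = 3125/4.

Outer integral (in θ): ∫_{0}^{2π} (3125/4) dθ = 3125π/2.

Therefore ∬_D (5x^2 + 5y^2) dA = 3125π/2.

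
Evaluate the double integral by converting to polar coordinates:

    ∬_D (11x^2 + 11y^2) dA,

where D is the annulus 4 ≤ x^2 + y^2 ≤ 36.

The region D is 2 ≤ r ≤ 6, 0 ≤ θ ≤ 2π in polar coordinates, where x = r cos(θ), y = r sin(θ), and dA = r dr dθ.

Under the substitution, the integrand becomes 11r^2, so

    ∬_D (11x^2 + 11y^2) dA = ∫_{0}^{2π} ∫_{2}^{6} (11r^2) · r dr dθ.

Inner integral (in r): ∫_{2}^{6} (11r^2) · r dr = 3520.

Outer integral (in θ): ∫_{0}^{2π} (3520) dθ = 7040π.

Therefore ∬_D (11x^2 + 11y^2) dA = 7040π.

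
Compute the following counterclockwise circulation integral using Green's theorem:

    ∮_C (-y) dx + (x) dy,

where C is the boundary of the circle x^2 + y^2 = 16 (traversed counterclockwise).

Green's theorem converts the closed line integral into a double integral over the enclosed region D:

    ∮_C P dx + Q dy = ∬_D (∂Q/∂x - ∂P/∂y) dA.

Here P = -y, Q = x, so

    ∂Q/∂x = 1,    ∂P/∂y = -1,
    ∂Q/∂x - ∂P/∂y = 2.

D is the region x^2 + y^2 ≤ 16. Evaluating the double integral:

In polar coordinates (x = r cos θ, y = r sin θ, dA = r dr dθ) the integrand becomes 2, so

    ∬_D (2) dA = ∫_0^{2π} ∫_0^{4} (2) · r dr dθ.

Inner (r from 0 to 4): 16.
Outer (θ from 0 to 2π): 32π.

Therefore ∮_C P dx + Q dy = 32π.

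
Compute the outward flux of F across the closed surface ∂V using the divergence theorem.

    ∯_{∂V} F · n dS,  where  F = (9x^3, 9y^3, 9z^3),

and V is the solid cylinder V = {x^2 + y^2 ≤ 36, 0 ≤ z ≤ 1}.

By the divergence theorem,

    ∯_{∂V} F · n dS = ∭_V (∇ · F) dV.

Compute the divergence:
    ∇ · F = ∂F_x/∂x + ∂F_y/∂y + ∂F_z/∂z = 27x^2 + 27y^2 + 27z^2.

In cylindrical coordinates, x = r cos(θ), y = r sin(θ), z = z, dV = r dr dθ dz, with 0 ≤ r ≤ 6, 0 ≤ θ ≤ 2π, 0 ≤ z ≤ 1.

The integrand, after substitution and multiplying by the volume element, becomes (27r^2 + 27z^2) · r, so

    ∭_V (∇·F) dV = ∫_0^{2π} ∫_0^{6} ∫_0^{1} (27r^2 + 27z^2) · r dz dr dθ.

Inner (z from 0 to 1): 27r^3 + 9r.
Middle (r from 0 to 6): 8910.
Outer (θ from 0 to 2π): 17820π.

Therefore ∯_{∂V} F · n dS = 17820π.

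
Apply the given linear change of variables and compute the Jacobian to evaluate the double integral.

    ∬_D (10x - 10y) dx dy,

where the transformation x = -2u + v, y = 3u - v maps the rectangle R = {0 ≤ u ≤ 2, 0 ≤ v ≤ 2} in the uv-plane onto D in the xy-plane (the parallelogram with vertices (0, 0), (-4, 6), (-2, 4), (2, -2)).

Compute the Jacobian determinant of (x, y) with respect to (u, v):

    ∂(x,y)/∂(u,v) = | -2  1 | = (-2)(-1) - (1)(3) = -1.
                   | 3  -1 |

Its absolute value is |J| = 1 (the area scaling factor).

Substituting x = -2u + v, y = 3u - v into the integrand,

    10x - 10y → -50u + 20v,

so the integral becomes

    ∬_R (-50u + 20v) · |J| du dv = ∫_0^2 ∫_0^2 (-50u + 20v) dv du.

Inner (v): 40 - 100u.
Outer (u): -120.

Therefore ∬_D (10x - 10y) dx dy = -120.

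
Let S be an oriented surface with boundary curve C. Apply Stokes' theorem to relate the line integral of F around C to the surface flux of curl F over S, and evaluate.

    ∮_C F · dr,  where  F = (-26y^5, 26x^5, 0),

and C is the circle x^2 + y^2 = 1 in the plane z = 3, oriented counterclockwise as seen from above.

Let S be the flat disk x^2 + y^2 ≤ 1 in the plane z = 3, with upward unit normal n̂ = ẑ. By Stokes' theorem,

    ∮_C F · dr = ∬_S (∇ × F) · n̂ dS = ∬_D (curl F)_z dA,

where D is the disk x^2 + y^2 ≤ 1.

Compute the curl of F = (-26y^5, 26x^5, 0):
    (∇ × F)_x = ∂F_z/∂y - ∂F_y/∂z = 0,
    (∇ × F)_y = ∂F_x/∂z - ∂F_z/∂x = 0,
    (∇ × F)_z = ∂F_y/∂x - ∂F_x/∂y = 130x^4 + 130y^4.

On z = 3, (curl F)_z = 130x^4 + 130y^4.

Convert to polar (x = r cos θ, y = r sin θ, dA = r dr dθ); the integrand becomes 130r^4(sin(θ)^4 + cos(θ)^4), so

    ∬_D (curl F)_z dA = ∫_0^{2π} ∫_0^{1} (130r^4(sin(θ)^4 + cos(θ)^4)) · r dr dθ.

Inner (r from 0 to 1): 65sin(θ)^4/3 + 65cos(θ)^4/3.
Outer (θ from 0 to 2π): 65π/2.

Therefore ∮_C F · dr = 65π/2.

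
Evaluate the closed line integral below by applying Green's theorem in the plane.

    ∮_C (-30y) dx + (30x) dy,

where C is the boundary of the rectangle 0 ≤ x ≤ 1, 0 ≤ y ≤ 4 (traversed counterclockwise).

Green's theorem converts the closed line integral into a double integral over the enclosed region D:

    ∮_C P dx + Q dy = ∬_D (∂Q/∂x - ∂P/∂y) dA.

Here P = -30y, Q = 30x, so

    ∂Q/∂x = 30,    ∂P/∂y = -30,
    ∂Q/∂x - ∂P/∂y = 60.

D is the region 0 ≤ x ≤ 1, 0 ≤ y ≤ 4. Evaluating the double integral:

    ∬_D (60) dA = ∫_0^{1} ∫_0^{4} (60) dy dx.

Inner (y from 0 to 4): 240.
Outer (x from 0 to 1): 240.

Therefore ∮_C P dx + Q dy = 240.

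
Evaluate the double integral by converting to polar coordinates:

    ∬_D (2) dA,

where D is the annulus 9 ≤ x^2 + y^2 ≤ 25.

The region D is 3 ≤ r ≤ 5, 0 ≤ θ ≤ 2π in polar coordinates, where x = r cos(θ), y = r sin(θ), and dA = r dr dθ.

Under the substitution, the integrand becomes 2, so

    ∬_D (2) dA = ∫_{0}^{2π} ∫_{3}^{5} (2) · r dr dθ.

Inner integral (in r): ∫_{3}^{5} (2) · r dr = 16.

Outer integral (in θ): ∫_{0}^{2π} (16) dθ = 32π.

Therefore ∬_D (2) dA = 32π.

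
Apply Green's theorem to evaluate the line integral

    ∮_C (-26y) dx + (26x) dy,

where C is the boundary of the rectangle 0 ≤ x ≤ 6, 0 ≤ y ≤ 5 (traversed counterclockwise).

Green's theorem converts the closed line integral into a double integral over the enclosed region D:

    ∮_C P dx + Q dy = ∬_D (∂Q/∂x - ∂P/∂y) dA.

Here P = -26y, Q = 26x, so

    ∂Q/∂x = 26,    ∂P/∂y = -26,
    ∂Q/∂x - ∂P/∂y = 52.

D is the region 0 ≤ x ≤ 6, 0 ≤ y ≤ 5. Evaluating the double integral:

    ∬_D (52) dA = ∫_0^{6} ∫_0^{5} (52) dy dx.

Inner (y from 0 to 5): 260.
Outer (x from 0 to 6): 1560.

Therefore ∮_C P dx + Q dy = 1560.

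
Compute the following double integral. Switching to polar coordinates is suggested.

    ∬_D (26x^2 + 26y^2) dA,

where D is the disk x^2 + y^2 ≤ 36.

The region D is 0 ≤ r ≤ 6, 0 ≤ θ ≤ 2π in polar coordinates, where x = r cos(θ), y = r sin(θ), and dA = r dr dθ.

Under the substitution, the integrand becomes 26r^2, so

    ∬_D (26x^2 + 26y^2) dA = ∫_{0}^{2π} ∫_{0}^{6} (26r^2) · r dr dθ.

Inner integral (in r): ∫_{0}^{6} (26r^2) · r dr = 8424.

Outer integral (in θ): ∫_{0}^{2π} (8424) dθ = 16848π.

Therefore ∬_D (26x^2 + 26y^2) dA = 16848π.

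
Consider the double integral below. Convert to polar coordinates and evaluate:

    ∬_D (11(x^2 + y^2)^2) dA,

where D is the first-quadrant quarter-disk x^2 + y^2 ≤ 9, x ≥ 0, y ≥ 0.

The region D is 0 ≤ r ≤ 3, 0 ≤ θ ≤ π/2 in polar coordinates, where x = r cos(θ), y = r sin(θ), and dA = r dr dθ.

Under the substitution, the integrand becomes 11r^4, so

    ∬_D (11(x^2 + y^2)^2) dA = ∫_{0}^{π/2} ∫_{0}^{3} (11r^4) · r dr dθ.

Inner integral (in r): ∫_{0}^{3} (11r^4) · r dr = 2673/2.

Outer integral (in θ): ∫_{0}^{π/2} (2673/2) dθ = 2673π/4.

Therefore ∬_D (11(x^2 + y^2)^2) dA = 2673π/4.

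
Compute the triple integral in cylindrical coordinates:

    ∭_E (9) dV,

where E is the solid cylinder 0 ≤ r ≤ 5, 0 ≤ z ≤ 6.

In cylindrical coordinates, x = r cos(θ), y = r sin(θ), z = z, and dV = r dr dθ dz.

The integrand becomes 9, so

    ∭_E (9) dV = ∫_{0}^{2π} ∫_{0}^{5} ∫_{0}^{6} (9) · r dz dr dθ.

Inner (z): 54r.
Middle (r from 0 to 5): 675.
Outer (θ): 1350π.

Therefore the triple integral equals 1350π.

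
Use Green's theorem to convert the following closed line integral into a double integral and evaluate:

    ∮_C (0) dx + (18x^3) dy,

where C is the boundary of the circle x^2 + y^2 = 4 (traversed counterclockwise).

Green's theorem converts the closed line integral into a double integral over the enclosed region D:

    ∮_C P dx + Q dy = ∬_D (∂Q/∂x - ∂P/∂y) dA.

Here P = 0, Q = 18x^3, so

    ∂Q/∂x = 54x^2,    ∂P/∂y = 0,
    ∂Q/∂x - ∂P/∂y = 54x^2.

D is the region x^2 + y^2 ≤ 4. Evaluating the double integral:

In polar coordinates (x = r cos θ, y = r sin θ, dA = r dr dθ) the integrand becomes 54r^2cos(θ)^2, so

    ∬_D (54x^2) dA = ∫_0^{2π} ∫_0^{2} (54r^2cos(θ)^2) · r dr dθ.

Inner (r from 0 to 2): 216cos(θ)^2.
Outer (θ from 0 to 2π): 216π.

Therefore ∮_C P dx + Q dy = 216π.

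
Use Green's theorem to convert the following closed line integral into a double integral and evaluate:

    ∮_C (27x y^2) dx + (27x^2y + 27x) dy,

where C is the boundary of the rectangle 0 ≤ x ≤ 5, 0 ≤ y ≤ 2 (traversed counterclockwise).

Green's theorem converts the closed line integral into a double integral over the enclosed region D:

    ∮_C P dx + Q dy = ∬_D (∂Q/∂x - ∂P/∂y) dA.

Here P = 27x y^2, Q = 27x^2y + 27x, so

    ∂Q/∂x = 54x y + 27,    ∂P/∂y = 54x y,
    ∂Q/∂x - ∂P/∂y = 27.

D is the region 0 ≤ x ≤ 5, 0 ≤ y ≤ 2. Evaluating the double integral:

    ∬_D (27) dA = ∫_0^{5} ∫_0^{2} (27) dy dx.

Inner (y from 0 to 2): 54.
Outer (x from 0 to 5): 270.

Therefore ∮_C P dx + Q dy = 270.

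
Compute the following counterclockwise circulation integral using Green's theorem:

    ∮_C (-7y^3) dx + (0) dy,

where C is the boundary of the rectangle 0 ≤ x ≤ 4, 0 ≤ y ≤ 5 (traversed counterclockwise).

Green's theorem converts the closed line integral into a double integral over the enclosed region D:

    ∮_C P dx + Q dy = ∬_D (∂Q/∂x - ∂P/∂y) dA.

Here P = -7y^3, Q = 0, so

    ∂Q/∂x = 0,    ∂P/∂y = -21y^2,
    ∂Q/∂x - ∂P/∂y = 21y^2.

D is the region 0 ≤ x ≤ 4, 0 ≤ y ≤ 5. Evaluating the double integral:

    ∬_D (21y^2) dA = ∫_0^{4} ∫_0^{5} (21y^2) dy dx.

Inner (y from 0 to 5): 875.
Outer (x from 0 to 4): 3500.

Therefore ∮_C P dx + Q dy = 3500.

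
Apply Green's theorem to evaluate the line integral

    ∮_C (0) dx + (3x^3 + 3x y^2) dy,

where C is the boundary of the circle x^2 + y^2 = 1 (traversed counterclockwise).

Green's theorem converts the closed line integral into a double integral over the enclosed region D:

    ∮_C P dx + Q dy = ∬_D (∂Q/∂x - ∂P/∂y) dA.

Here P = 0, Q = 3x^3 + 3x y^2, so

    ∂Q/∂x = 9x^2 + 3y^2,    ∂P/∂y = 0,
    ∂Q/∂x - ∂P/∂y = 9x^2 + 3y^2.

D is the region x^2 + y^2 ≤ 1. Evaluating the double integral:

In polar coordinates (x = r cos θ, y = r sin θ, dA = r dr dθ) the integrand becomes 3r^2(cos(2θ) + 2), so

    ∬_D (9x^2 + 3y^2) dA = ∫_0^{2π} ∫_0^{1} (3r^2(cos(2θ) + 2)) · r dr dθ.

Inner (r from 0 to 1): 3cos(2θ)/4 + 3/2.
Outer (θ from 0 to 2π): 3π.

Therefore ∮_C P dx + Q dy = 3π.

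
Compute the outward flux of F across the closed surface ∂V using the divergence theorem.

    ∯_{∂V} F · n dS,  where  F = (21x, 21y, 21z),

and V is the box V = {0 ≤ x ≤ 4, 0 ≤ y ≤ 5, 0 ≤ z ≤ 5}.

By the divergence theorem,

    ∯_{∂V} F · n dS = ∭_V (∇ · F) dV.

Compute the divergence:
    ∇ · F = ∂F_x/∂x + ∂F_y/∂y + ∂F_z/∂z = 21 + 21 + 21 = 63.

V is a rectangular box, so dV = dx dy dz with 0 ≤ x ≤ 4, 0 ≤ y ≤ 5, 0 ≤ z ≤ 5.

Integrate (63) over V as an iterated integral:

    ∭_V (∇·F) dV = ∫_0^{4} ∫_0^{5} ∫_0^{5} (63) dz dy dx.

Inner (z from 0 to 5): 315.
Middle (y from 0 to 5): 1575.
Outer (x from 0 to 4): 6300.

Therefore ∯_{∂V} F · n dS = 6300.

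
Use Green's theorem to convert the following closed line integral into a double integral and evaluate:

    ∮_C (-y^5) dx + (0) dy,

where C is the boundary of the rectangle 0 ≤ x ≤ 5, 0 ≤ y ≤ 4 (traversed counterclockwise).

Green's theorem converts the closed line integral into a double integral over the enclosed region D:

    ∮_C P dx + Q dy = ∬_D (∂Q/∂x - ∂P/∂y) dA.

Here P = -y^5, Q = 0, so

    ∂Q/∂x = 0,    ∂P/∂y = -5y^4,
    ∂Q/∂x - ∂P/∂y = 5y^4.

D is the region 0 ≤ x ≤ 5, 0 ≤ y ≤ 4. Evaluating the double integral:

    ∬_D (5y^4) dA = ∫_0^{5} ∫_0^{4} (5y^4) dy dx.

Inner (y from 0 to 4): 1024.
Outer (x from 0 to 5): 5120.

Therefore ∮_C P dx + Q dy = 5120.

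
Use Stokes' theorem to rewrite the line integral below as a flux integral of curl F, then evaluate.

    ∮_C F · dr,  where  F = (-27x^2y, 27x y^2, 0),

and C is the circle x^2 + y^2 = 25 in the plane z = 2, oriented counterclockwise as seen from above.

Let S be the flat disk x^2 + y^2 ≤ 25 in the plane z = 2, with upward unit normal n̂ = ẑ. By Stokes' theorem,

    ∮_C F · dr = ∬_S (∇ × F) · n̂ dS = ∬_D (curl F)_z dA,

where D is the disk x^2 + y^2 ≤ 25.

Compute the curl of F = (-27x^2y, 27x y^2, 0):
    (∇ × F)_x = ∂F_z/∂y - ∂F_y/∂z = 0,
    (∇ × F)_y = ∂F_x/∂z - ∂F_z/∂x = 0,
    (∇ × F)_z = ∂F_y/∂x - ∂F_x/∂y = 27x^2 + 27y^2.

On z = 2, (curl F)_z = 27x^2 + 27y^2.

Convert to polar (x = r cos θ, y = r sin θ, dA = r dr dθ); the integrand becomes 27r^2, so

    ∬_D (curl F)_z dA = ∫_0^{2π} ∫_0^{5} (27r^2) · r dr dθ.

Inner (r from 0 to 5): 16875/4.
Outer (θ from 0 to 2π): 16875π/2.

Therefore ∮_C F · dr = 16875π/2.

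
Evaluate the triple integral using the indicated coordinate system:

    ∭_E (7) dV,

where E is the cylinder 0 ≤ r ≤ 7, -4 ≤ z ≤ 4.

In cylindrical coordinates, x = r cos(θ), y = r sin(θ), z = z, and dV = r dr dθ dz.

The integrand becomes 7, so

    ∭_E (7) dV = ∫_{0}^{2π} ∫_{0}^{7} ∫_{-4}^{4} (7) · r dz dr dθ.

Inner (z): 56r.
Middle (r from 0 to 7): 1372.
Outer (θ): 2744π.

Therefore the triple integral equals 2744π.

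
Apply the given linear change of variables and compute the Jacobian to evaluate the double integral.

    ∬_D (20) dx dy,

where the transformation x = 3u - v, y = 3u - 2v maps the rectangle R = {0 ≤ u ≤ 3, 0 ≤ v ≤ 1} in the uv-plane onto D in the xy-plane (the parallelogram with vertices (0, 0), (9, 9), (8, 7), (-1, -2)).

Compute the Jacobian determinant of (x, y) with respect to (u, v):

    ∂(x,y)/∂(u,v) = | 3  -1 | = (3)(-2) - (-1)(3) = -3.
                   | 3  -2 |

Its absolute value is |J| = 3 (the area scaling factor).

Substituting x = 3u - v, y = 3u - 2v into the integrand,

    20 → 20,

so the integral becomes

    ∬_R (20) · |J| du dv = ∫_0^3 ∫_0^1 (60) dv du.

Inner (v): 60.
Outer (u): 180.

Therefore ∬_D (20) dx dy = 180.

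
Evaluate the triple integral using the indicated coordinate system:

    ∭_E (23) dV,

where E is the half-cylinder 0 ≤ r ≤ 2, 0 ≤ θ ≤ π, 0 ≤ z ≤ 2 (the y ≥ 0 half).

In cylindrical coordinates, x = r cos(θ), y = r sin(θ), z = z, and dV = r dr dθ dz.

The integrand becomes 23, so

    ∭_E (23) dV = ∫_{0}^{π} ∫_{0}^{2} ∫_{0}^{2} (23) · r dz dr dθ.

Inner (z): 46r.
Middle (r from 0 to 2): 92.
Outer (θ): 92π.

Therefore the triple integral equals 92π.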